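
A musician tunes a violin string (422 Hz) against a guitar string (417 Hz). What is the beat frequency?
5 Hz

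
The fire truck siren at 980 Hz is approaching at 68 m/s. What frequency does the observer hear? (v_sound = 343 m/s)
f_obs = f·v/(v − v_s) = 1222 Hz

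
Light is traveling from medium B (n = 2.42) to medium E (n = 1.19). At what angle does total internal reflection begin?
θc = arcsin(n₂/n₁) = 29.45°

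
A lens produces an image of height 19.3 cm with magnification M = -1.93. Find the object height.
ho = |hi|/|M| = 10 cm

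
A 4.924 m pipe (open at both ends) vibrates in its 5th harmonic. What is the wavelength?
λₙ = 2L/n = 1.97 m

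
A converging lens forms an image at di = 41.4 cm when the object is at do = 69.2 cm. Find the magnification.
M = −di/do = -0.5983 (inverted image)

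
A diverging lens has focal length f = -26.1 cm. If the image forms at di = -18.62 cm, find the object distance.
1/do = 1/f − 1/di → do = 64.97 cm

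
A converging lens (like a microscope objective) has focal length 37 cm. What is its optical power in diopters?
P = 1/f = 2.703 D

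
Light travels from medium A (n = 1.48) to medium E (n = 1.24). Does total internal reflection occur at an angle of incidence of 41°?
θc = arcsin(n₂/n₁) = 56.91°; 41° < θc, so no — the ray refracts.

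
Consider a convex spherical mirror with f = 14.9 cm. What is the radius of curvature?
R = 2|f| = 29.8 cm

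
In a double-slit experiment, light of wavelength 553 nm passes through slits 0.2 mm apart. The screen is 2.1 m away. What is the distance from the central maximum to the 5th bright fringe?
y = mλL/d = 29.03 mm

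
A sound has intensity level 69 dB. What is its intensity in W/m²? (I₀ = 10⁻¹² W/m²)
I = I₀·10^(β/10) = 7.94 × 10⁻⁶ W/m²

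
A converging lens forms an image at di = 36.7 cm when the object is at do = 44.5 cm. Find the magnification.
M = −di/do = -0.8247 (inverted image)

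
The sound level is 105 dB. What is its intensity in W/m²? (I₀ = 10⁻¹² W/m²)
I = I₀·10^(β/10) = 3.16 × 10⁻² W/m²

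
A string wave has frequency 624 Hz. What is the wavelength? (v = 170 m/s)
λ = v/f = 0.2724 m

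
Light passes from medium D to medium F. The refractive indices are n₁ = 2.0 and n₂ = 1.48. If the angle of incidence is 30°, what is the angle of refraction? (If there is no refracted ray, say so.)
sin θ₂ = (n₁/n₂)·sin θ₁ = 0.6757 → θ₂ = 42.51°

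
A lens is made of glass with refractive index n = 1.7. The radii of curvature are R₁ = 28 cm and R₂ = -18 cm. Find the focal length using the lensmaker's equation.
1/f = (n − 1)(1/R₁ − 1/R₂) → f = 15.65 cm (converging lens)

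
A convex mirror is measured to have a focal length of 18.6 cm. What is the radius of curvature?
R = 2|f| = 37.2 cm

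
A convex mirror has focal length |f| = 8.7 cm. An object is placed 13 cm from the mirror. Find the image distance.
f = −8.7 cm (convex); 1/di = 1/f − 1/do → di = -5.212 cm (virtual image, behind mirror)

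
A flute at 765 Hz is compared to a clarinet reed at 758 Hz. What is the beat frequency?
7 Hz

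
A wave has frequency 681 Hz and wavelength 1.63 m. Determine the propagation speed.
v = fλ = 1110 m/s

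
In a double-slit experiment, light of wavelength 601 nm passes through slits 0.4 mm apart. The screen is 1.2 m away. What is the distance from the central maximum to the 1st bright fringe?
y = mλL/d = 1.803 mm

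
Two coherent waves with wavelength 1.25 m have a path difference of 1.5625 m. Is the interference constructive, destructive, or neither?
neither (partial) — path difference = 1.25λ, neither a whole number of wavelengths nor an odd multiple of λ/2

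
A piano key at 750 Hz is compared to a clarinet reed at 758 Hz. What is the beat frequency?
8 Hz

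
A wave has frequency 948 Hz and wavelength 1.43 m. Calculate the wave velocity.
v = fλ = 1356 m/s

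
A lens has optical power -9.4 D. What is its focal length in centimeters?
f = 1/P = -10.64 cm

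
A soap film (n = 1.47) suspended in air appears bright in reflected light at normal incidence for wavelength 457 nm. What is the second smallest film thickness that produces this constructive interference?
2nt = (m − ½)λ with m = 2 → t = (m − ½)λ/(2n) = 233.2 nm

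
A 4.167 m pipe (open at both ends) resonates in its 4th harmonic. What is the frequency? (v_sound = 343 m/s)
fₙ = nv/(2L) = 164.6 Hz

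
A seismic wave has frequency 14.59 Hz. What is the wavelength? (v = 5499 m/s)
λ = v/f = 376.9 m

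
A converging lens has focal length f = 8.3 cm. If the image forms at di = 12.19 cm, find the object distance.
1/do = 1/f − 1/di → do = 26.01 cm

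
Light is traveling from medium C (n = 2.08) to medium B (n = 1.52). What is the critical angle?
θc = arcsin(n₂/n₁) = 46.95°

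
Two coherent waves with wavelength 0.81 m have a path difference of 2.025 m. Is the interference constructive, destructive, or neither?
destructive — path difference = 2.5λ, an odd multiple of λ/2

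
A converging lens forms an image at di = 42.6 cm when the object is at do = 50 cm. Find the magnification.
M = −di/do = -0.852 (inverted image)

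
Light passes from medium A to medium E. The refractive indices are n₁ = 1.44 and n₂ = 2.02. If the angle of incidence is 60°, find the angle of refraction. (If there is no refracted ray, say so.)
sin θ₂ = (n₁/n₂)·sin θ₁ = 0.6174 → θ₂ = 38.12°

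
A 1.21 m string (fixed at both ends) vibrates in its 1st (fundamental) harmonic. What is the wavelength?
λₙ = 2L/n = 2.42 m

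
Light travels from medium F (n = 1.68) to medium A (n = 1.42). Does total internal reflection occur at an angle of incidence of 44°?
θc = arcsin(n₂/n₁) = 57.7°; 44° < θc, so no — the ray refracts.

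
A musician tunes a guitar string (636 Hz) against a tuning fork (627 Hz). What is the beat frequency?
9 Hz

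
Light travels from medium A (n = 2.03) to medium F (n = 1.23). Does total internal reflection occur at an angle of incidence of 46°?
θc = arcsin(n₂/n₁) = 37.29°; 46° > θc, so yes — total internal reflection.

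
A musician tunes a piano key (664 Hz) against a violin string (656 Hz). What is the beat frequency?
8 Hz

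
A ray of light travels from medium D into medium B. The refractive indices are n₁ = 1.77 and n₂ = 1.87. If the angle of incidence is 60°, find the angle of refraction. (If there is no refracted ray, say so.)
sin θ₂ = (n₁/n₂)·sin θ₁ = 0.8197 → θ₂ = 55.06°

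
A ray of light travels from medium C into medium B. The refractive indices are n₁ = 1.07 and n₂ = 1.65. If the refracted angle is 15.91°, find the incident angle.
sin θ₁ = (n₂/n₁)·sin θ₂ → θ₁ = 25.01°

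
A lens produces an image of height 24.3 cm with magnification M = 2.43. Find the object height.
ho = |hi|/|M| = 10 cm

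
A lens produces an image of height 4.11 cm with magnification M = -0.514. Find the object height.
ho = |hi|/|M| = 7.996 cm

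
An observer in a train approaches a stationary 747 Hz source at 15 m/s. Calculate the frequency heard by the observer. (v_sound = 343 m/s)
f_obs = f·(v + v_o)/v = 779.7 Hz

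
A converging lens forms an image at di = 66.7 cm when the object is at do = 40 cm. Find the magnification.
M = −di/do = -1.667 (inverted image)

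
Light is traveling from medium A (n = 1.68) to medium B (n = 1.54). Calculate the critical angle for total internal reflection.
θc = arcsin(n₂/n₁) = 66.44°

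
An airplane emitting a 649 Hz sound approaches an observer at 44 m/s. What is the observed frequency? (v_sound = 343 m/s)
f_obs = f·v/(v − v_s) = 744.5 Hz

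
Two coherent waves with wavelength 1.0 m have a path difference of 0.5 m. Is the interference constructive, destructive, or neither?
destructive — path difference = 0.5λ, an odd multiple of λ/2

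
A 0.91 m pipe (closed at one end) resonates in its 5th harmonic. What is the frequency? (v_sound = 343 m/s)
fₙ = nv/(4L) = 471.2 Hz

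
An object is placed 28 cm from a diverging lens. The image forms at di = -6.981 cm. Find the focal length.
1/f = 1/do + 1/di → f = -9.3 cm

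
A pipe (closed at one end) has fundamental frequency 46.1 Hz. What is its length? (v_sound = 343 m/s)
L = v/(4f₁) = 1.86 m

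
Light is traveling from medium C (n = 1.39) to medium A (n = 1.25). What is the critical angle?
θc = arcsin(n₂/n₁) = 64.06°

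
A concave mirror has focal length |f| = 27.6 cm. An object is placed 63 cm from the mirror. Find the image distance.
f = +27.6 cm (concave); 1/di = 1/f − 1/do → di = 49.12 cm (real image, in front of mirror)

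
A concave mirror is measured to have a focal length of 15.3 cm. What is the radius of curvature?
R = 2|f| = 30.6 cm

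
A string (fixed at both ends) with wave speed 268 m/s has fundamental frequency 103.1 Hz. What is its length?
L = v/(2f₁) = 1.3 m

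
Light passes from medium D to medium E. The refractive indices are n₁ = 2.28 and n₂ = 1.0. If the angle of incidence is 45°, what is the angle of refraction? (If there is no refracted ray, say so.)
sin θ₂ = (n₁/n₂)·sin θ₁ = 1.612 > 1, so there is no refracted ray — the light undergoes total internal reflection.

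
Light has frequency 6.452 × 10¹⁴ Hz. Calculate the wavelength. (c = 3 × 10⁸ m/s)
λ = c/f = 465 nm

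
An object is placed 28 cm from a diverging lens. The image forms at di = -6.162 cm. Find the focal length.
1/f = 1/do + 1/di → f = -7.901 cm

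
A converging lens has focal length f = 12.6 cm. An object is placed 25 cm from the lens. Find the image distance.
1/di = 1/f − 1/do → di = 25.4 cm (real image)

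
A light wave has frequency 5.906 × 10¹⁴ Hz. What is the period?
T = 1/f = 1.693 × 10⁻¹⁵ s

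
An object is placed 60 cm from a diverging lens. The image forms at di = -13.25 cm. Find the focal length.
1/f = 1/do + 1/di → f = -17.01 cm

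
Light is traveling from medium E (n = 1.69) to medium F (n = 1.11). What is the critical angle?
θc = arcsin(n₂/n₁) = 41.06°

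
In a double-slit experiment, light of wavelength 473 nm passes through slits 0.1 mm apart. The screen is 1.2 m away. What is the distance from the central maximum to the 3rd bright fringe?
y = mλL/d = 17.03 mm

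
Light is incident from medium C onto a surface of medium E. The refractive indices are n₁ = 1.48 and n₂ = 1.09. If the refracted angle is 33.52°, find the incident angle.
sin θ₁ = (n₂/n₁)·sin θ₂ → θ₁ = 24°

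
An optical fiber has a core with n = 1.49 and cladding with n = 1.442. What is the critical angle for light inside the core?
θc = arcsin(n_cladding/n_core) = 75.42°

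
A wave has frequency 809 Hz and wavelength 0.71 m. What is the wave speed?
v = fλ = 574.4 m/s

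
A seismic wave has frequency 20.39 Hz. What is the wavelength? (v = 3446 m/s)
λ = v/f = 169 m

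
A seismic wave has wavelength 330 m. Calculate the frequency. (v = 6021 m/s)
f = v/λ = 18.25 Hz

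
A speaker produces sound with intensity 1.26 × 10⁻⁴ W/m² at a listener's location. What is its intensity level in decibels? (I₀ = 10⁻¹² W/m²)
β = 10·log₁₀(I/I₀) = 81 dB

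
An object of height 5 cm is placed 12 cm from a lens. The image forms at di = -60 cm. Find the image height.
hi = (-di/do) × ho = 25 cm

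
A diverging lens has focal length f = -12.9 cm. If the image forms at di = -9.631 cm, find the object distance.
1/do = 1/f − 1/di → do = 38.01 cm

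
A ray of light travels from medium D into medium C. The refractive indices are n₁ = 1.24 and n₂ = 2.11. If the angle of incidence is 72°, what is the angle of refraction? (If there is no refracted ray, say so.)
sin θ₂ = (n₁/n₂)·sin θ₁ = 0.5589 → θ₂ = 33.98°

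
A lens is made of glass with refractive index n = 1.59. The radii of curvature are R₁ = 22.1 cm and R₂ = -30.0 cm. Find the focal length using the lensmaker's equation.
1/f = (n − 1)(1/R₁ − 1/R₂) → f = 21.57 cm (converging lens)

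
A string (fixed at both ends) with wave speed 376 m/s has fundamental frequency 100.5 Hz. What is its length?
L = v/(2f₁) = 1.871 m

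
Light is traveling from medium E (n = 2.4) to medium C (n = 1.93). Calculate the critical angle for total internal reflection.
θc = arcsin(n₂/n₁) = 53.53°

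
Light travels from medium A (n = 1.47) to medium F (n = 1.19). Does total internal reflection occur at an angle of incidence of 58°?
θc = arcsin(n₂/n₁) = 54.05°; 58° > θc, so yes — total internal reflection.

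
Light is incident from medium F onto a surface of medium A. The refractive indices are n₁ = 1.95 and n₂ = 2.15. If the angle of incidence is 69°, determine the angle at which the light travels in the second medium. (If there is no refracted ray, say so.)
sin θ₂ = (n₁/n₂)·sin θ₁ = 0.8467 → θ₂ = 57.86°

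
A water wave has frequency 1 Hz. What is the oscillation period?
T = 1/f = 1 s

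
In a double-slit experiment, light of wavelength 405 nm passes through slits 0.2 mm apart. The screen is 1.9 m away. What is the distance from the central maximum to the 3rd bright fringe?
y = mλL/d = 11.54 mm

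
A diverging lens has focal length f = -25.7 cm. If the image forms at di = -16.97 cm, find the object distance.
1/do = 1/f − 1/di → do = 49.96 cm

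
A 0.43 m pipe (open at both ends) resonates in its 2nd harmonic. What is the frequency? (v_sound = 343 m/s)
fₙ = nv/(2L) = 797.7 Hz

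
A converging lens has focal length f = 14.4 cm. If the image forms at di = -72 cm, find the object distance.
1/do = 1/f − 1/di → do = 12 cm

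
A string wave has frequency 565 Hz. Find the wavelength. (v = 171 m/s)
λ = v/f = 0.3027 m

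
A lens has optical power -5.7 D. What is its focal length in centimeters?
f = 1/P = -17.54 cm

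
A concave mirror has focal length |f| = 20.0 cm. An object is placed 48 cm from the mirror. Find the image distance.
f = +20.0 cm (concave); 1/di = 1/f − 1/do → di = 34.29 cm (real image, in front of mirror)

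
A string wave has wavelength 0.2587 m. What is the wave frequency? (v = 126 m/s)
f = v/λ = 487.1 Hz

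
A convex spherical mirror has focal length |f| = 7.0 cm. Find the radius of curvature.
R = 2|f| = 14 cm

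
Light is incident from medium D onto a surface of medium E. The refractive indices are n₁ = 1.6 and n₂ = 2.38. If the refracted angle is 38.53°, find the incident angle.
sin θ₁ = (n₂/n₁)·sin θ₂ → θ₁ = 67.91°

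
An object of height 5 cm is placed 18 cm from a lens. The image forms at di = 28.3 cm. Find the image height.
hi = (-di/do) × ho = -7.861 cm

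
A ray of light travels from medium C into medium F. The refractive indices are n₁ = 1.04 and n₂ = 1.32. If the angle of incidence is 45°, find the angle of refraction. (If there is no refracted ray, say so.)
sin θ₂ = (n₁/n₂)·sin θ₁ = 0.5571 → θ₂ = 33.86°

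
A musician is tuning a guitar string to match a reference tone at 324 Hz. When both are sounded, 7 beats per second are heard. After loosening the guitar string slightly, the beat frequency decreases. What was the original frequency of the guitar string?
331 Hz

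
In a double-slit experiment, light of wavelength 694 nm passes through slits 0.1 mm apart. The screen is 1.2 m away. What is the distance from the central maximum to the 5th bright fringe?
y = mλL/d = 41.64 mm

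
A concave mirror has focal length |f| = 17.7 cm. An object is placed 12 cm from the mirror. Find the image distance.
f = +17.7 cm (concave); 1/di = 1/f − 1/do → di = -37.26 cm (virtual image, behind mirror)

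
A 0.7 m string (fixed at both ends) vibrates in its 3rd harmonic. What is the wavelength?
λₙ = 2L/n = 0.4667 m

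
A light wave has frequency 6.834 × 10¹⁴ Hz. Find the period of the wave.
T = 1/f = 1.463 × 10⁻¹⁵ s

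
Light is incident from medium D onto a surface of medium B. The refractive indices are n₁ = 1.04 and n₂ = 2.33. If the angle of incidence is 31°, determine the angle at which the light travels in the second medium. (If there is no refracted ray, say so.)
sin θ₂ = (n₁/n₂)·sin θ₁ = 0.2299 → θ₂ = 13.29°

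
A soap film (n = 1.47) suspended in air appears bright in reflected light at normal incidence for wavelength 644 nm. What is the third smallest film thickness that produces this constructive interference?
2nt = (m − ½)λ with m = 3 → t = (m − ½)λ/(2n) = 547.6 nm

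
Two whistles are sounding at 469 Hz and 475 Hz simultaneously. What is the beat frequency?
6 Hz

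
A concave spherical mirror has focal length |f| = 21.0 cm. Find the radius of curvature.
R = 2|f| = 42 cm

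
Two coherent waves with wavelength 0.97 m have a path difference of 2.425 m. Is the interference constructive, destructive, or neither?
destructive — path difference = 2.5λ, an odd multiple of λ/2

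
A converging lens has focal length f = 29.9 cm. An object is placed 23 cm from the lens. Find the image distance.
1/di = 1/f − 1/do → di = -99.67 cm (virtual image)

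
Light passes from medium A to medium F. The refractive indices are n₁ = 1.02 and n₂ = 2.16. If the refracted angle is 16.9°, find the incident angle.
sin θ₁ = (n₂/n₁)·sin θ₂ → θ₁ = 38°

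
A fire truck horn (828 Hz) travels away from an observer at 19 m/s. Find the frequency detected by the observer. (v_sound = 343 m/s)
f_obs = f·v/(v + v_s) = 784.5 Hz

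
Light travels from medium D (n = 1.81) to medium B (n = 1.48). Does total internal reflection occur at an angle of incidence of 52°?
θc = arcsin(n₂/n₁) = 54.85°; 52° < θc, so no — the ray refracts.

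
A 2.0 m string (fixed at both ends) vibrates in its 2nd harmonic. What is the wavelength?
λₙ = 2L/n = 2 m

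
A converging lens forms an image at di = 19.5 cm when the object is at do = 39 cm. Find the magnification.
M = −di/do = -0.5 (inverted image)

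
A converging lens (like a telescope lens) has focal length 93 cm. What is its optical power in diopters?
P = 1/f = 1.075 D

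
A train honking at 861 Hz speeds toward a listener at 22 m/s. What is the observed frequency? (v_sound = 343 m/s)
f_obs = f·v/(v − v_s) = 920 Hz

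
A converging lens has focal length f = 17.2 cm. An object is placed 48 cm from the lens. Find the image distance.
1/di = 1/f − 1/do → di = 26.81 cm (real image)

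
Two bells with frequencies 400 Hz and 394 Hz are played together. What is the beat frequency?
6 Hz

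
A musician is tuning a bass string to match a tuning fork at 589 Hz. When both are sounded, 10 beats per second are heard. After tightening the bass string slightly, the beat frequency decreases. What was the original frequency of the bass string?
579 Hz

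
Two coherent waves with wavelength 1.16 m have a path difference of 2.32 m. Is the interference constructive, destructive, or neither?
constructive — path difference = 2λ, a whole number of wavelengths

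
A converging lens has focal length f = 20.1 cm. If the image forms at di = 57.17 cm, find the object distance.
1/do = 1/f − 1/di → do = 31 cm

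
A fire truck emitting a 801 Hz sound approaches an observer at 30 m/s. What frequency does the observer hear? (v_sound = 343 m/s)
f_obs = f·v/(v − v_s) = 877.8 Hz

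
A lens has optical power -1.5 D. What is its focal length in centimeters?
f = 1/P = -66.67 cm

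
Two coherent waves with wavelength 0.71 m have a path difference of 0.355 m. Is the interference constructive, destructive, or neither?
destructive — path difference = 0.5λ, an odd multiple of λ/2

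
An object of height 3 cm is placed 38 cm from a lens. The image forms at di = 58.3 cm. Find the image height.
hi = (-di/do) × ho = -4.603 cm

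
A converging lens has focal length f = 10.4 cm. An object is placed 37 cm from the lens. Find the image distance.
1/di = 1/f − 1/do → di = 14.47 cm (real image)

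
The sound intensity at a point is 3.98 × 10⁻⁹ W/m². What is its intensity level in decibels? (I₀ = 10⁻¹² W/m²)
β = 10·log₁₀(I/I₀) = 36 dB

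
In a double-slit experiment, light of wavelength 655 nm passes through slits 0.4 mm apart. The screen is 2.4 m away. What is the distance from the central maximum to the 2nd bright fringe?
y = mλL/d = 7.86 mm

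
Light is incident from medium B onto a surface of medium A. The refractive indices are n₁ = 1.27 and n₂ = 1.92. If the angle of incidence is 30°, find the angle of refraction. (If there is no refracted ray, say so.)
sin θ₂ = (n₁/n₂)·sin θ₁ = 0.3307 → θ₂ = 19.31°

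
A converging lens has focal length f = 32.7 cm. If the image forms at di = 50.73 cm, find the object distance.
1/do = 1/f − 1/di → do = 92.01 cm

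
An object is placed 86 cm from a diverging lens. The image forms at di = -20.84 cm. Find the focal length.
1/f = 1/do + 1/di → f = -27.51 cm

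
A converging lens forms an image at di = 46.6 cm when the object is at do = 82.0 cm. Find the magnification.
M = −di/do = -0.5683 (inverted image)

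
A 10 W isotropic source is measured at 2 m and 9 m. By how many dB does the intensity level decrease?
Δβ = 20·log₁₀(r₂/r₁) = 13.06 dB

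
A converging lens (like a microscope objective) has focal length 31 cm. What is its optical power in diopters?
P = 1/f = 3.226 D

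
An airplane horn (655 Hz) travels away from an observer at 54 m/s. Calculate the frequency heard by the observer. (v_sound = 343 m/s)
f_obs = f·v/(v + v_s) = 565.9 Hz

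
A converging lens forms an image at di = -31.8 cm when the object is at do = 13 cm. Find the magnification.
M = −di/do = 2.446 (upright image)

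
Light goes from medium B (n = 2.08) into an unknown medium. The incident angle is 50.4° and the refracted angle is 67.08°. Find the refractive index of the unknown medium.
n₂ = n₁·sin θ₁ / sin θ₂ = 1.74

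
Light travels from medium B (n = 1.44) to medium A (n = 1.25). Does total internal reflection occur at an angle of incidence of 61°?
θc = arcsin(n₂/n₁) = 60.23°; 61° > θc, so yes — total internal reflection.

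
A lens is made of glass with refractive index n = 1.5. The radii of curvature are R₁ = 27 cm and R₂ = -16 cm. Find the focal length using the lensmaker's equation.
1/f = (n − 1)(1/R₁ − 1/R₂) → f = 20.09 cm (converging lens)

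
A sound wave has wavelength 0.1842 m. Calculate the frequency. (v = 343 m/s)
f = v/λ = 1862 Hz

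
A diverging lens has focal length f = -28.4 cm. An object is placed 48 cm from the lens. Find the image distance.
1/di = 1/f − 1/do → di = -17.84 cm (virtual image)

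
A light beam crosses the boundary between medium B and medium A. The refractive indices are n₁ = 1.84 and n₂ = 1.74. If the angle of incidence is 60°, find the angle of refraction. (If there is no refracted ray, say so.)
sin θ₂ = (n₁/n₂)·sin θ₁ = 0.9158 → θ₂ = 66.32°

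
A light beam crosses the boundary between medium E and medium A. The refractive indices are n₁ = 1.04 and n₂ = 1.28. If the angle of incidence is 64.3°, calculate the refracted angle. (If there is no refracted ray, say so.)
sin θ₂ = (n₁/n₂)·sin θ₁ = 0.7321 → θ₂ = 47.06°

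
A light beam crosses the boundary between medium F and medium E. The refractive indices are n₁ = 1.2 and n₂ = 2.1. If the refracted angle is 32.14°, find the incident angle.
sin θ₁ = (n₂/n₁)·sin θ₂ → θ₁ = 68.59°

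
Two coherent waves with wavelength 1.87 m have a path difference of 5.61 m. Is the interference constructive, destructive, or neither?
constructive — path difference = 3λ, a whole number of wavelengths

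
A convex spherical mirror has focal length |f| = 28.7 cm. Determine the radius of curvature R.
R = 2|f| = 57.4 cm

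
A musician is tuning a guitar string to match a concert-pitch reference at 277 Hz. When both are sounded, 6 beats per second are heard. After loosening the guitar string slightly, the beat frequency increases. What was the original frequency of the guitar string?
271 Hz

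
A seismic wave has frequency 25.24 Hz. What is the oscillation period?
T = 1/f = 0.03962 s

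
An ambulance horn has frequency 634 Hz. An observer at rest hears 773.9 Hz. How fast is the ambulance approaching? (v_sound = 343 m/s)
v_s = v·(1 − f/f_obs) = 62.01 m/s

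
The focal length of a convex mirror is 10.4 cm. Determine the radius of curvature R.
R = 2|f| = 20.8 cm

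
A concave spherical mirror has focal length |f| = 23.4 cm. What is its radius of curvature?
R = 2|f| = 46.8 cm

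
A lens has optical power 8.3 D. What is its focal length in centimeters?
f = 1/P = 12.05 cm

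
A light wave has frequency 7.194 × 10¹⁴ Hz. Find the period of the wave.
T = 1/f = 1.390 × 10⁻¹⁵ s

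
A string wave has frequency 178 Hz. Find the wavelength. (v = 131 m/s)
λ = v/f = 0.736 m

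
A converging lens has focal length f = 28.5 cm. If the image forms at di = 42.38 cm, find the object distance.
1/do = 1/f − 1/di → do = 87.02 cm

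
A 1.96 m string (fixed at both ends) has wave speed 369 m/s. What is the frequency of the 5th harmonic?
fₙ = nv/(2L) = 470.7 Hz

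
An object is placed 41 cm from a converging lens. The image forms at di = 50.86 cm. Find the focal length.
1/f = 1/do + 1/di → f = 22.7 cm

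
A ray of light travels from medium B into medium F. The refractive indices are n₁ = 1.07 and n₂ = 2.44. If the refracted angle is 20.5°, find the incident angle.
sin θ₁ = (n₂/n₁)·sin θ₂ → θ₁ = 53°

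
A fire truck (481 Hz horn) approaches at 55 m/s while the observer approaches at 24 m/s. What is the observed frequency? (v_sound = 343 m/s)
f_obs = f·(v + v_o)/(v − v_s) = 612.9 Hz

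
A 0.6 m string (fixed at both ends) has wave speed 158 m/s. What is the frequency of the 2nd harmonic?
fₙ = nv/(2L) = 263.3 Hz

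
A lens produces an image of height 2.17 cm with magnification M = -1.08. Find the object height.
ho = |hi|/|M| = 2.009 cm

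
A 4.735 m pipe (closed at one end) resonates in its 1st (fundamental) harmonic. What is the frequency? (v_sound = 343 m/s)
fₙ = nv/(4L) = 18.11 Hz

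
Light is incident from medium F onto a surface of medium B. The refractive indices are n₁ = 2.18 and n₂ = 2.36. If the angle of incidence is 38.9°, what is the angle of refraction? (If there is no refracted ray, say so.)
sin θ₂ = (n₁/n₂)·sin θ₁ = 0.5801 → θ₂ = 35.46°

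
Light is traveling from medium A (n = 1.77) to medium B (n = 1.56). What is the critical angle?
θc = arcsin(n₂/n₁) = 61.81°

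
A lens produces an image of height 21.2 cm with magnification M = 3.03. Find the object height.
ho = |hi|/|M| = 6.997 cm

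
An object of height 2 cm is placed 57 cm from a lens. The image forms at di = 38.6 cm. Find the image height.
hi = (-di/do) × ho = -1.354 cm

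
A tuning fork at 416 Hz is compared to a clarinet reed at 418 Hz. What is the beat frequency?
2 Hz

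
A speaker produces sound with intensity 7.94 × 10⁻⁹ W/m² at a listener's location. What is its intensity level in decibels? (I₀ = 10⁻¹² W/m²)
β = 10·log₁₀(I/I₀) = 39 dB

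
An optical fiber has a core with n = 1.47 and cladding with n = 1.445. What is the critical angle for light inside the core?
θc = arcsin(n_cladding/n_core) = 79.42°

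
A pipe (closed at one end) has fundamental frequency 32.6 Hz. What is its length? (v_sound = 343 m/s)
L = v/(4f₁) = 2.63 m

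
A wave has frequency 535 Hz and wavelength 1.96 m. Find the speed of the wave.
v = fλ = 1049 m/s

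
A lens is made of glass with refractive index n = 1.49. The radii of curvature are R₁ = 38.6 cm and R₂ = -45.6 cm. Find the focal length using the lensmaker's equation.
1/f = (n − 1)(1/R₁ − 1/R₂) → f = 42.66 cm (converging lens)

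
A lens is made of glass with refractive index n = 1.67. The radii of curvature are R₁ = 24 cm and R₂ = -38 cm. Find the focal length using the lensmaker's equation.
1/f = (n − 1)(1/R₁ − 1/R₂) → f = 21.95 cm (converging lens)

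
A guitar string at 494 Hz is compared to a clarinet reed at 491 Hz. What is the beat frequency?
3 Hz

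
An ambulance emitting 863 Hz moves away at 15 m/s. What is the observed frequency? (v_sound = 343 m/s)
f_obs = f·v/(v + v_s) = 826.8 Hz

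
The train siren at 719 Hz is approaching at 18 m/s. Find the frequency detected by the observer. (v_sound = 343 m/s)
f_obs = f·v/(v − v_s) = 758.8 Hz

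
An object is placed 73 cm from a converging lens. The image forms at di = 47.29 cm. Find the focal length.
1/f = 1/do + 1/di → f = 28.7 cm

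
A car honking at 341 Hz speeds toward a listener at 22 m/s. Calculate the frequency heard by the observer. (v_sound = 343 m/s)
f_obs = f·v/(v − v_s) = 364.4 Hz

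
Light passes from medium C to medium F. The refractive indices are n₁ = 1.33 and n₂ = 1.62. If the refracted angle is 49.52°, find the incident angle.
sin θ₁ = (n₂/n₁)·sin θ₂ → θ₁ = 67.89°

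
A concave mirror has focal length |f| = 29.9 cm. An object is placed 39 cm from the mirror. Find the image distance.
f = +29.9 cm (concave); 1/di = 1/f − 1/do → di = 128.1 cm (real image, in front of mirror)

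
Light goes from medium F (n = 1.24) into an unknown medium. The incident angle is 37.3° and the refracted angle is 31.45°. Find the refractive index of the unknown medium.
n₂ = n₁·sin θ₁ / sin θ₂ = 1.44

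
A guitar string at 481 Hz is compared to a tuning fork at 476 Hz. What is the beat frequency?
5 Hz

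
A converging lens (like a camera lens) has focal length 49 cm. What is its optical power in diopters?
P = 1/f = 2.041 D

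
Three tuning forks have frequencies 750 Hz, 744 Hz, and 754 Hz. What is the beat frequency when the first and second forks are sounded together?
6 Hz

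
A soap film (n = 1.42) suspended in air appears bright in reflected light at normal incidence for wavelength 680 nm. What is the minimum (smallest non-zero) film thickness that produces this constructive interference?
2nt = (m − ½)λ with m = 1 → t = (m − ½)λ/(2n) = 119.7 nm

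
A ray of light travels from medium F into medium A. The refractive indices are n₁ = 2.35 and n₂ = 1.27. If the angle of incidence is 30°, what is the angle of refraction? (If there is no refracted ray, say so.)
sin θ₂ = (n₁/n₂)·sin θ₁ = 0.9252 → θ₂ = 67.7°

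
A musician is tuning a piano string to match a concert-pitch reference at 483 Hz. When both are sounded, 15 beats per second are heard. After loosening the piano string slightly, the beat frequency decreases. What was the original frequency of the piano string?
498 Hz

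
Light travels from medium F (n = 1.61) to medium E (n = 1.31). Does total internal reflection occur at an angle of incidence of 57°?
θc = arcsin(n₂/n₁) = 54.46°; 57° > θc, so yes — total internal reflection.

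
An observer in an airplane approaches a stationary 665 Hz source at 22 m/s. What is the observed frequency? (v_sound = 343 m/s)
f_obs = f·(v + v_o)/v = 707.7 Hz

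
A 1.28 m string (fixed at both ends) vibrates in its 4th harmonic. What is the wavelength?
λₙ = 2L/n = 0.64 m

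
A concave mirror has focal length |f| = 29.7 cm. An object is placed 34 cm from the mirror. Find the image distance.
f = +29.7 cm (concave); 1/di = 1/f − 1/do → di = 234.8 cm (real image, in front of mirror)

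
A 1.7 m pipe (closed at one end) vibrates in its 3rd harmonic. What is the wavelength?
λₙ = 4L/n = 2.267 m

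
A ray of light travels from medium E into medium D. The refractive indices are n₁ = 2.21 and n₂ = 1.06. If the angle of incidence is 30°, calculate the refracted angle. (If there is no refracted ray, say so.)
sin θ₂ = (n₁/n₂)·sin θ₁ = 1.042 > 1, so there is no refracted ray — the light undergoes total internal reflection.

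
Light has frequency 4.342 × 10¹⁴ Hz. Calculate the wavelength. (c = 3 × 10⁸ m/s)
λ = c/f = 690.9 nm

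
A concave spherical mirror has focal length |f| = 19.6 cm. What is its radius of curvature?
R = 2|f| = 39.2 cm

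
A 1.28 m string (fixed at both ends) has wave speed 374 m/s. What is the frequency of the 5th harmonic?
fₙ = nv/(2L) = 730.5 Hz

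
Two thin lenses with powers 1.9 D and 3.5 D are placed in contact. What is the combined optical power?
P_total = P₁ + P₂ = 5.4 D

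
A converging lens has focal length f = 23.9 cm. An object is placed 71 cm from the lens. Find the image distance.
1/di = 1/f − 1/do → di = 36.03 cm (real image)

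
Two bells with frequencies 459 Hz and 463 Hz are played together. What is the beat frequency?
4 Hz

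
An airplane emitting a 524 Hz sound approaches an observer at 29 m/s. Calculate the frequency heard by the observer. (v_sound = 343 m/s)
f_obs = f·v/(v − v_s) = 572.4 Hz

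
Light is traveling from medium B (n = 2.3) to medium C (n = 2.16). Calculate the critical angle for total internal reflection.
θc = arcsin(n₂/n₁) = 69.91°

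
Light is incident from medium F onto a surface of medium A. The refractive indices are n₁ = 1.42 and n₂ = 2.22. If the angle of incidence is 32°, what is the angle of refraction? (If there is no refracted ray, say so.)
sin θ₂ = (n₁/n₂)·sin θ₁ = 0.339 → θ₂ = 19.81°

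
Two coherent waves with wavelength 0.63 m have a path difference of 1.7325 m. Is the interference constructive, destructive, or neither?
neither (partial) — path difference = 2.75λ, neither a whole number of wavelengths nor an odd multiple of λ/2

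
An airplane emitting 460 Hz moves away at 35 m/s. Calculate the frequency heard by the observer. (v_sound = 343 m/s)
f_obs = f·v/(v + v_s) = 417.4 Hz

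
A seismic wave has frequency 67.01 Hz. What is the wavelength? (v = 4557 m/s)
λ = v/f = 68 m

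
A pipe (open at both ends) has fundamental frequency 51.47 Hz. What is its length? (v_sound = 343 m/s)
L = v/(2f₁) = 3.332 m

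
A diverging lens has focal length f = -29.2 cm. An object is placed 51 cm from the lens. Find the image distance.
1/di = 1/f − 1/do → di = -18.57 cm (virtual image)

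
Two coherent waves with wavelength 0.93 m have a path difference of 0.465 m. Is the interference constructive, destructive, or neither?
destructive — path difference = 0.5λ, an odd multiple of λ/2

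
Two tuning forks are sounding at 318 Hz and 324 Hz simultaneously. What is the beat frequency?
6 Hz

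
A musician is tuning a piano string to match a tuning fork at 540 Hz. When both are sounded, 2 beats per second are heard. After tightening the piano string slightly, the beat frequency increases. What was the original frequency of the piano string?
542 Hz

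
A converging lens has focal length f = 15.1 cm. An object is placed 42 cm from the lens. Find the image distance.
1/di = 1/f − 1/do → di = 23.58 cm (real image)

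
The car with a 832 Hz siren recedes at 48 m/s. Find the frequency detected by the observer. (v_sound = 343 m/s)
f_obs = f·v/(v + v_s) = 729.9 Hz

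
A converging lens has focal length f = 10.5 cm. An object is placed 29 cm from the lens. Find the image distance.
1/di = 1/f − 1/do → di = 16.46 cm (real image)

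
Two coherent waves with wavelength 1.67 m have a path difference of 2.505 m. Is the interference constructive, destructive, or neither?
destructive — path difference = 1.5λ, an odd multiple of λ/2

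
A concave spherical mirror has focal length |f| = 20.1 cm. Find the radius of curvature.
R = 2|f| = 40.2 cm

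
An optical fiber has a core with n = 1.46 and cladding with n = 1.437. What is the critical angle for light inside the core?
θc = arcsin(n_cladding/n_core) = 79.82°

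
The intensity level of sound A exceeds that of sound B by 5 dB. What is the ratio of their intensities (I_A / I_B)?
I_A/I_B = 10^(Δβ/10) = 3.162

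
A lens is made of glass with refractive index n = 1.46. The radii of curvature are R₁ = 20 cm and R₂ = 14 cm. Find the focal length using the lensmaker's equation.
1/f = (n − 1)(1/R₁ − 1/R₂) → f = -101.4 cm (diverging lens)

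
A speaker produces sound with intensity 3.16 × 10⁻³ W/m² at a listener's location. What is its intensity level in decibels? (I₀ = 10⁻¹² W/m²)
β = 10·log₁₀(I/I₀) = 95 dB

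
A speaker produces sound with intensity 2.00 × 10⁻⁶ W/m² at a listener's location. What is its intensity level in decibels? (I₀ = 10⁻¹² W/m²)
β = 10·log₁₀(I/I₀) = 63.01 dB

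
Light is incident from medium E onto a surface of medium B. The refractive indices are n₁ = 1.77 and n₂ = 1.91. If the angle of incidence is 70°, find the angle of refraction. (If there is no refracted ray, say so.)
sin θ₂ = (n₁/n₂)·sin θ₁ = 0.8708 → θ₂ = 60.55°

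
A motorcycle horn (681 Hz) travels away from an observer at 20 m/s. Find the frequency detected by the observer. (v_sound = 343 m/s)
f_obs = f·v/(v + v_s) = 643.5 Hz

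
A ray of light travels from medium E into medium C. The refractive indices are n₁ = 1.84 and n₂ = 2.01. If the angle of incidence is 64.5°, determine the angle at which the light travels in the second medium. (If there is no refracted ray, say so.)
sin θ₂ = (n₁/n₂)·sin θ₁ = 0.8262 → θ₂ = 55.72°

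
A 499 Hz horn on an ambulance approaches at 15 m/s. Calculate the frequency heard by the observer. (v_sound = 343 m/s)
f_obs = f·v/(v − v_s) = 521.8 Hz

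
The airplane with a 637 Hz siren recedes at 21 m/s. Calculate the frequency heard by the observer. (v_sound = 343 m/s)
f_obs = f·v/(v + v_s) = 600.2 Hz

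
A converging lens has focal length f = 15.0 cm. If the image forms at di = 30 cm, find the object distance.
1/do = 1/f − 1/di → do = 30 cm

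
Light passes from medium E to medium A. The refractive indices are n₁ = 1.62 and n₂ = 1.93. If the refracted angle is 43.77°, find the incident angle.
sin θ₁ = (n₂/n₁)·sin θ₂ → θ₁ = 55.5°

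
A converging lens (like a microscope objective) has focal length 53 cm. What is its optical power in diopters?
P = 1/f = 1.887 D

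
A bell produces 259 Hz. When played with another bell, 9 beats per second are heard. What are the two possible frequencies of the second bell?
f₂ = 259 ± 9 Hz → 268 Hz or 250 Hz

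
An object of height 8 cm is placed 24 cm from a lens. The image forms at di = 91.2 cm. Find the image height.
hi = (-di/do) × ho = -30.4 cm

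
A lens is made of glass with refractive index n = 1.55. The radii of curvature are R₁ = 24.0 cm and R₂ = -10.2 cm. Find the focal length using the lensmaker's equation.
1/f = (n − 1)(1/R₁ − 1/R₂) → f = 13.01 cm (converging lens)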